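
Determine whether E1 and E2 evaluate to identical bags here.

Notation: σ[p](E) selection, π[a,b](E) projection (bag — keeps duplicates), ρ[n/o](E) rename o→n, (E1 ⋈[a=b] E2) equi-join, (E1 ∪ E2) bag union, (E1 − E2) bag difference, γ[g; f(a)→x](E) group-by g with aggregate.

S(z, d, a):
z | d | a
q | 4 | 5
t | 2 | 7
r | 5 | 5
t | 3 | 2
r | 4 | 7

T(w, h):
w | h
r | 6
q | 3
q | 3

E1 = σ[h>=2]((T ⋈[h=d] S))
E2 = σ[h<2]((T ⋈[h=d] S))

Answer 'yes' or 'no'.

E1 per-node cardinality:
  T → 3
  S → 5
  (T ⋈[h=d] S) → 2
  σ[h>=2]((T ⋈[h=d] S)) → 2
E2 per-node cardinality:
  T → 3
  S → 5
  (T ⋈[h=d] S) → 2
  σ[h<2]((T ⋈[h=d] S)) → 0

E1 result:
w | h | z | d | a
q | 3 | t | 3 | 2
q | 3 | t | 3 | 2
E2 result:
w | h | z | d | a
(0 rows)
Witness: ('q', 3, 't', 3, 2) appears 2× in E1 but 0× in E2.

no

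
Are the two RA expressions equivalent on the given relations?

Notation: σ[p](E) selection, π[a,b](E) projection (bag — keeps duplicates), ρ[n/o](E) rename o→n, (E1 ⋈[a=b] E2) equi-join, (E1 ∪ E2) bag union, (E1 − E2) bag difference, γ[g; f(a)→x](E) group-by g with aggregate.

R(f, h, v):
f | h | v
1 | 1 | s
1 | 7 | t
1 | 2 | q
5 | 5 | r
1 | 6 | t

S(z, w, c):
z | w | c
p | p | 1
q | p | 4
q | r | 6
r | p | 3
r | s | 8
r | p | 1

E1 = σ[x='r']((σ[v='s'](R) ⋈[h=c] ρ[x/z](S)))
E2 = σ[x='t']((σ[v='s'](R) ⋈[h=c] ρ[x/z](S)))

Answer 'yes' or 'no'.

E1 subexpression sizes:
  R → 5
  σ[v='s'](R) → 1
  S → 6
  ρ[x/z](S) → 6
  (σ[v='s'](R) ⋈[h=c] ρ[x/z](S)) → 2
  σ[x='r']((σ[v='s'](R) ⋈[h=c] ρ[x/z](S))) → 1
E2 subexpression sizes:
  R → 5
  σ[v='s'](R) → 1
  S → 6
  ρ[x/z](S) → 6
  (σ[v='s'](R) ⋈[h=c] ρ[x/z](S)) → 2
  σ[x='t']((σ[v='s'](R) ⋈[h=c] ρ[x/z](S))) → 0

E1 result:
f | h | v | x | w | c
1 | 1 | s | r | p | 1
E2 result:
f | h | v | x | w | c
(0 rows)
Witness: (1, 1, 's', 'r', 'p', 1) appears 1× in E1 but 0× in E2.

no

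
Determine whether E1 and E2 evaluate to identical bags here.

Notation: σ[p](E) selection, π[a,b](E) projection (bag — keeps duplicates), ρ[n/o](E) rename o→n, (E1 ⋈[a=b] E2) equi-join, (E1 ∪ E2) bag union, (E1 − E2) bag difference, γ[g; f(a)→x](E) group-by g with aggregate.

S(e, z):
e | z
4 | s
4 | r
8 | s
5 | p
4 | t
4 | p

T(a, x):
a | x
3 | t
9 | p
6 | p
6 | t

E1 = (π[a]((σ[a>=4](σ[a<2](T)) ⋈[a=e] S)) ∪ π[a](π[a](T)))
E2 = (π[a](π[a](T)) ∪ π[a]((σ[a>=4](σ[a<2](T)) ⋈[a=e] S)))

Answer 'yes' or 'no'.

E1 per-node cardinality:
  T → 4
  σ[a<2](T) → 0
  σ[a>=4](σ[a<2](T)) → 0
  S → 6
  (σ[a>=4](σ[a<2](T)) ⋈[a=e] S) → 0
  π[a]((σ[a>=4](σ[a<2](T)) ⋈[a=e] S)) → 0
  T → 4
  π[a](T) → 4
  π[a](π[a](T)) → 4
  (π[a]((σ[a>=4](σ[a<2](T)) ⋈[a=e] S)) ∪ π[a](π[a](T))) → 4
E2 per-node cardinality:
  T → 4
  π[a](T) → 4
  π[a](π[a](T)) → 4
  T → 4
  σ[a<2](T) → 0
  σ[a>=4](σ[a<2](T)) → 0
  S → 6
  (σ[a>=4](σ[a<2](T)) ⋈[a=e] S) → 0
  π[a]((σ[a>=4](σ[a<2](T)) ⋈[a=e] S)) → 0
  (π[a](π[a](T)) ∪ π[a]((σ[a>=4](σ[a<2](T)) ⋈[a=e] S))) → 4

E1 and E2 produce the same multiset:
a
3
6
6
9

yes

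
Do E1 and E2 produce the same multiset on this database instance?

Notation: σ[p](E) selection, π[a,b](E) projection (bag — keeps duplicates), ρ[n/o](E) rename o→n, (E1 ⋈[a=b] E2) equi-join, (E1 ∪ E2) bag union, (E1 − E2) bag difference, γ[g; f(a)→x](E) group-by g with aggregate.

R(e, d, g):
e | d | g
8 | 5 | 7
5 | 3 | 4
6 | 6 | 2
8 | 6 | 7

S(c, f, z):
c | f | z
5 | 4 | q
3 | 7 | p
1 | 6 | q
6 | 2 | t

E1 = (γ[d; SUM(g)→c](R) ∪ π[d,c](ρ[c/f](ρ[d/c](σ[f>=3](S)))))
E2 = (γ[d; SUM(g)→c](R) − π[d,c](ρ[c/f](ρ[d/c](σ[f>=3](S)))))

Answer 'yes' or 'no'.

E1 stepwise |·|:
  R → 4
  γ[d; SUM(g)→c](R) → 3
  S → 4
  σ[f>=3](S) → 3
  ρ[d/c](σ[f>=3](S)) → 3
  ρ[c/f](ρ[d/c](σ[f>=3](S))) → 3
  π[d,c](ρ[c/f](ρ[d/c](σ[f>=3](S)))) → 3
  (γ[d; SUM(g)→c](R) ∪ π[d,c](ρ[c/f](ρ[d/c](σ[f>=3](S))))) → 6
E2 stepwise |·|:
  R → 4
  γ[d; SUM(g)→c](R) → 3
  S → 4
  σ[f>=3](S) → 3
  ρ[d/c](σ[f>=3](S)) → 3
  ρ[c/f](ρ[d/c](σ[f>=3](S))) → 3
  π[d,c](ρ[c/f](ρ[d/c](σ[f>=3](S)))) → 3
  (γ[d; SUM(g)→c](R) − π[d,c](ρ[c/f](ρ[d/c](σ[f>=3](S))))) → 3

E1 result:
d | c
1 | 6
3 | 4
3 | 7
5 | 4
5 | 7
6 | 9
E2 result:
d | c
3 | 4
5 | 7
6 | 9
Witness: (3, 7) appears 1× in E1 but 0× in E2.

no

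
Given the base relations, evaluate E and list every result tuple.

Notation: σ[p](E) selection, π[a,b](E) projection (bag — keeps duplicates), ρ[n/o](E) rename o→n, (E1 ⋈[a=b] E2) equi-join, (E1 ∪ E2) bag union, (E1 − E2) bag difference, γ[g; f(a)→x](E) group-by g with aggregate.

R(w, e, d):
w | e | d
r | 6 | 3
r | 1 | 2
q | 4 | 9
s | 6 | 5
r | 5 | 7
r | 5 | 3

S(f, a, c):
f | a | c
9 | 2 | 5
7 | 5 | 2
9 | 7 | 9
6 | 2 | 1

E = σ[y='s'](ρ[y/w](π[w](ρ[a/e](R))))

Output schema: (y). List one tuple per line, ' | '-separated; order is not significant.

Row counts bottom-up:
  R → 6
  ρ[a/e](R) → 6
  π[w](ρ[a/e](R)) → 6
  ρ[y/w](π[w](ρ[a/e](R))) → 6
  σ[y='s'](ρ[y/w](π[w](ρ[a/e](R)))) → 1

== RESULT ==
y
s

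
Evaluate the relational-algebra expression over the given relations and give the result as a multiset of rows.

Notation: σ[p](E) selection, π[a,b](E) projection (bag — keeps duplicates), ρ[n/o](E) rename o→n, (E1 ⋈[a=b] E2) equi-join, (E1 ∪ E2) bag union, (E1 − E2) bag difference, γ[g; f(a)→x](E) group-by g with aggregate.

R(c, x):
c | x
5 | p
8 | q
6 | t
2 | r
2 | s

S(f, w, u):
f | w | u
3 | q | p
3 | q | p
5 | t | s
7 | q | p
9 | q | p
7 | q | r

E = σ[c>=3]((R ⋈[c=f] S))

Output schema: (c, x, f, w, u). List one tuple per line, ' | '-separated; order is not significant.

Per-node cardinality:
  R → 5
  S → 6
  (R ⋈[c=f] S) → 1
  σ[c>=3]((R ⋈[c=f] S)) → 1

== RESULT ==
c | x | f | w | u
5 | p | 5 | t | s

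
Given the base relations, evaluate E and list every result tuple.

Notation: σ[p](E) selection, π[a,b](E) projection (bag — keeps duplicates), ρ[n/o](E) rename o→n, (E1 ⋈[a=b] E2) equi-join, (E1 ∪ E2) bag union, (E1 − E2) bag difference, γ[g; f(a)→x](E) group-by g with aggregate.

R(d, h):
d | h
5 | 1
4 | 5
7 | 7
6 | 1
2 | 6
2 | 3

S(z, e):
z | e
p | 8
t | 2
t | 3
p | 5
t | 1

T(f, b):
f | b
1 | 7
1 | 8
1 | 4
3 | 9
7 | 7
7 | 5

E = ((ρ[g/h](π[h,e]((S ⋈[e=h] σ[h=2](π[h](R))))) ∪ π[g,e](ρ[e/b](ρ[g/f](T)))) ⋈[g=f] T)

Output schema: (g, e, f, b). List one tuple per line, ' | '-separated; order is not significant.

Subexpression sizes:
  S → 5
  R → 6
  π[h](R) → 6
  σ[h=2](π[h](R)) → 0
  (S ⋈[e=h] σ[h=2](π[h](R))) → 0
  π[h,e]((S ⋈[e=h] σ[h=2](π[h](R)))) → 0
  ρ[g/h](π[h,e]((S ⋈[e=h] σ[h=2](π[h](R))))) → 0
  T → 6
  ρ[g/f](T) → 6
  ρ[e/b](ρ[g/f](T)) → 6
  π[g,e](ρ[e/b](ρ[g/f](T))) → 6
  (ρ[g/h](π[h,e]((S ⋈[e=h] σ[h=2](π[h](R))))) ∪ π[g,e](ρ[e/b](ρ[g/f](T)))) → 6
  T → 6
  ((ρ[g/h](π[h,e]((S ⋈[e=h] σ[h=2](π[h](R))))) ∪ π[g,e](ρ[e/b](ρ[g/f](T)))) ⋈[g=f] T) → 14

== RESULT ==
g | e | f | b
1 | 4 | 1 | 4
1 | 4 | 1 | 7
1 | 4 | 1 | 8
1 | 7 | 1 | 4
1 | 7 | 1 | 7
1 | 7 | 1 | 8
1 | 8 | 1 | 4
1 | 8 | 1 | 7
1 | 8 | 1 | 8
3 | 9 | 3 | 9
7 | 5 | 7 | 5
7 | 5 | 7 | 7
7 | 7 | 7 | 5
7 | 7 | 7 | 7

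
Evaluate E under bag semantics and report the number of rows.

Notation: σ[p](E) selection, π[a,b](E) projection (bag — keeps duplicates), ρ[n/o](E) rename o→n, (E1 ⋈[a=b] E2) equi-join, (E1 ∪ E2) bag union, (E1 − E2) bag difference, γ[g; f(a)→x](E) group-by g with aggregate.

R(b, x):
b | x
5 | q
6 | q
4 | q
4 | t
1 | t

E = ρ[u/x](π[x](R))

Subexpression sizes:
  R → 5
  π[x](R) → 5
  ρ[u/x](π[x](R)) → 5

|E| = 5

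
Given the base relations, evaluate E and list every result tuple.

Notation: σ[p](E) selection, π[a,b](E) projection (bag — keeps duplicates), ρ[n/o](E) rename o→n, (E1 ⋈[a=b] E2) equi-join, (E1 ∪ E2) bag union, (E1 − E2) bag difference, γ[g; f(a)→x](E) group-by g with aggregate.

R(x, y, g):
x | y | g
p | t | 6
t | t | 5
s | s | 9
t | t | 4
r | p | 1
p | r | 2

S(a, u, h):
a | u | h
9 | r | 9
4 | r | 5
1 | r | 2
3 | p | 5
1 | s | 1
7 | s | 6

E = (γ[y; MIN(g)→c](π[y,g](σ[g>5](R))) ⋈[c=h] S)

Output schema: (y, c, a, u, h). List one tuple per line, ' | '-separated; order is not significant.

Subexpression sizes:
  R → 6
  σ[g>5](R) → 2
  π[y,g](σ[g>5](R)) → 2
  γ[y; MIN(g)→c](π[y,g](σ[g>5](R))) → 2
  S → 6
  (γ[y; MIN(g)→c](π[y,g](σ[g>5](R))) ⋈[c=h] S) → 2

== RESULT ==
y | c | a | u | h
s | 9 | 9 | r | 9
t | 6 | 7 | s | 6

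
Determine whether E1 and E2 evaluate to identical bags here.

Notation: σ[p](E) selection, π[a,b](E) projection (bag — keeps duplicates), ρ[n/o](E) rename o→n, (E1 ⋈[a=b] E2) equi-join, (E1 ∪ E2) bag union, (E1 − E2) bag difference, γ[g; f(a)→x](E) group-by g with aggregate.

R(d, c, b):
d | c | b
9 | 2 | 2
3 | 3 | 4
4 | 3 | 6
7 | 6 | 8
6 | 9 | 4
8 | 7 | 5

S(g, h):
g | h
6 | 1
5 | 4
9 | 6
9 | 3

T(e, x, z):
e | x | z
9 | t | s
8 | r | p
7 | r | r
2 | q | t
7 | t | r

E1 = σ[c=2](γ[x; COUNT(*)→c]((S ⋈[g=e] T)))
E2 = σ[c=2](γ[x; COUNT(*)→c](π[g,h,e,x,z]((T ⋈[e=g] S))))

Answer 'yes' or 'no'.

E1 subexpression sizes:
  S → 4
  T → 5
  (S ⋈[g=e] T) → 2
  γ[x; COUNT(*)→c]((S ⋈[g=e] T)) → 1
  σ[c=2](γ[x; COUNT(*)→c]((S ⋈[g=e] T))) → 1
E2 subexpression sizes:
  T → 5
  S → 4
  (T ⋈[e=g] S) → 2
  π[g,h,e,x,z]((T ⋈[e=g] S)) → 2
  γ[x; COUNT(*)→c](π[g,h,e,x,z]((T ⋈[e=g] S))) → 1
  σ[c=2](γ[x; COUNT(*)→c](π[g,h,e,x,z]((T ⋈[e=g] S)))) → 1

E1 and E2 produce the same multiset:
x | c
t | 2

yes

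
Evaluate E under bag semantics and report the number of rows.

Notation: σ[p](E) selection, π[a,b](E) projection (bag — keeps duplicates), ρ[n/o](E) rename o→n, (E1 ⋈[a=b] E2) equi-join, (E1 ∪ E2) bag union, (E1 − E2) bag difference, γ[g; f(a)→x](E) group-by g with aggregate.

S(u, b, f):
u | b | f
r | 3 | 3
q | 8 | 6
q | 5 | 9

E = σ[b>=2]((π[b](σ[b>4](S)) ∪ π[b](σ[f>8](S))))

Stepwise |·|:
  S → 3
  σ[b>4](S) → 2
  π[b](σ[b>4](S)) → 2
  S → 3
  σ[f>8](S) → 1
  π[b](σ[f>8](S)) → 1
  (π[b](σ[b>4](S)) ∪ π[b](σ[f>8](S))) → 3
  σ[b>=2]((π[b](σ[b>4](S)) ∪ π[b](σ[f>8](S)))) → 3

|E| = 3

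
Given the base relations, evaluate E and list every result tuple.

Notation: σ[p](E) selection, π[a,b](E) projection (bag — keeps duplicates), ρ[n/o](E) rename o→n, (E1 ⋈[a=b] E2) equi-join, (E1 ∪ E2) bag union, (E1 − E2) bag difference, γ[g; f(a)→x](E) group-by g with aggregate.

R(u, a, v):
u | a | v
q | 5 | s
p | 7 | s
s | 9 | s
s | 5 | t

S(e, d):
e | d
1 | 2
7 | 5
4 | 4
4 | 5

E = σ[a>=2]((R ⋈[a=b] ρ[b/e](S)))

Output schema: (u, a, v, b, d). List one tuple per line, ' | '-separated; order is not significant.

Stepwise |·|:
  R → 4
  S → 4
  ρ[b/e](S) → 4
  (R ⋈[a=b] ρ[b/e](S)) → 1
  σ[a>=2]((R ⋈[a=b] ρ[b/e](S))) → 1

== RESULT ==
u | a | v | b | d
p | 7 | s | 7 | 5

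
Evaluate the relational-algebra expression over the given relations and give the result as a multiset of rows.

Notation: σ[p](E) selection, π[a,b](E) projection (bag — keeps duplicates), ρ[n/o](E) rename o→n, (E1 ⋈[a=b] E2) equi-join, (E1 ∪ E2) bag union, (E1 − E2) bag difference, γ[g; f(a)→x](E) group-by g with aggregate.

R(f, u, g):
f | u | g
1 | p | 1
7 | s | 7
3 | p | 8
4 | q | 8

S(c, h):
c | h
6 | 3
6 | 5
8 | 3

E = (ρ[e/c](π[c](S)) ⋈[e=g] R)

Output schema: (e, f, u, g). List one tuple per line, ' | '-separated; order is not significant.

Row counts bottom-up:
  S → 3
  π[c](S) → 3
  ρ[e/c](π[c](S)) → 3
  R → 4
  (ρ[e/c](π[c](S)) ⋈[e=g] R) → 2

== RESULT ==
e | f | u | g
8 | 3 | p | 8
8 | 4 | q | 8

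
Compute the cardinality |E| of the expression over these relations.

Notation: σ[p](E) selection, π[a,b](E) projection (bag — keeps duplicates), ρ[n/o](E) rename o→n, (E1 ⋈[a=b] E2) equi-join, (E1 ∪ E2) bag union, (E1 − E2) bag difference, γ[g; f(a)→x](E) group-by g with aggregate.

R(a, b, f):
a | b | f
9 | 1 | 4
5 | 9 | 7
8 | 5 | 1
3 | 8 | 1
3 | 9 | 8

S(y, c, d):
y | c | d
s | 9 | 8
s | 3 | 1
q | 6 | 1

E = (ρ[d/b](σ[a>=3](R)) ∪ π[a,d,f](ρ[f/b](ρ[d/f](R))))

Stepwise |·|:
  R → 5
  σ[a>=3](R) → 5
  ρ[d/b](σ[a>=3](R)) → 5
  R → 5
  ρ[d/f](R) → 5
  ρ[f/b](ρ[d/f](R)) → 5
  π[a,d,f](ρ[f/b](ρ[d/f](R))) → 5
  (ρ[d/b](σ[a>=3](R)) ∪ π[a,d,f](ρ[f/b](ρ[d/f](R)))) → 10

|E| = 10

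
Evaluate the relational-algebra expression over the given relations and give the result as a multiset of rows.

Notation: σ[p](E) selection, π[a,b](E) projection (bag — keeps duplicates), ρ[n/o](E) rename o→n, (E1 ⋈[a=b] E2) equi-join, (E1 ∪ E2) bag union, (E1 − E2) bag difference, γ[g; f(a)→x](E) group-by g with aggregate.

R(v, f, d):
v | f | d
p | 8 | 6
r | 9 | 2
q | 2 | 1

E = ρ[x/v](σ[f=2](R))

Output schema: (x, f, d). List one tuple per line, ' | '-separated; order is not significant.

Row counts bottom-up:
  R → 3
  σ[f=2](R) → 1
  ρ[x/v](σ[f=2](R)) → 1

== RESULT ==
x | f | d
q | 2 | 1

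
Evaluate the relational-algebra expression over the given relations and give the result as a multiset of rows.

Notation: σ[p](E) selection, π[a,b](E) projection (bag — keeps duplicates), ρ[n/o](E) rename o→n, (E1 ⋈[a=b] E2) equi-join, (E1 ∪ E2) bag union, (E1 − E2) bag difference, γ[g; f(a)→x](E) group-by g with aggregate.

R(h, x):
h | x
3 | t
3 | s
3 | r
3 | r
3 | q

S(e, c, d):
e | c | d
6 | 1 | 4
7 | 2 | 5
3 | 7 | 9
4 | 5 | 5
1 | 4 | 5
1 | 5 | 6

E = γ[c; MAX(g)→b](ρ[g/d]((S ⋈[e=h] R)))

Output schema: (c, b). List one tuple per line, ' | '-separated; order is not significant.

Per-node cardinality:
  S → 6
  R → 5
  (S ⋈[e=h] R) → 5
  ρ[g/d]((S ⋈[e=h] R)) → 5
  γ[c; MAX(g)→b](ρ[g/d]((S ⋈[e=h] R))) → 1

== RESULT ==
c | b
7 | 9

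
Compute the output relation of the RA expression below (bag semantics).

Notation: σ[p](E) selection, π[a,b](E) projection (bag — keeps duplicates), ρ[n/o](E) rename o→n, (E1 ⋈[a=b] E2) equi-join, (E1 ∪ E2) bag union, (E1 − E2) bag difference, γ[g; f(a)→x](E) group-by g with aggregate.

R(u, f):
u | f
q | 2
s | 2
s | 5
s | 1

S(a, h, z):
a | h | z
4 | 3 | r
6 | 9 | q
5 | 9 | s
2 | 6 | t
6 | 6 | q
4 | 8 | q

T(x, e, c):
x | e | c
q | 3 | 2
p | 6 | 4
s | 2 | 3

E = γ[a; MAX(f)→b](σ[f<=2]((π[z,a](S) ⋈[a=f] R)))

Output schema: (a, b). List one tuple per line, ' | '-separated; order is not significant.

Per-node cardinality:
  S → 6
  π[z,a](S) → 6
  R → 4
  (π[z,a](S) ⋈[a=f] R) → 3
  σ[f<=2]((π[z,a](S) ⋈[a=f] R)) → 2
  γ[a; MAX(f)→b](σ[f<=2]((π[z,a](S) ⋈[a=f] R))) → 1

== RESULT ==
a | b
2 | 2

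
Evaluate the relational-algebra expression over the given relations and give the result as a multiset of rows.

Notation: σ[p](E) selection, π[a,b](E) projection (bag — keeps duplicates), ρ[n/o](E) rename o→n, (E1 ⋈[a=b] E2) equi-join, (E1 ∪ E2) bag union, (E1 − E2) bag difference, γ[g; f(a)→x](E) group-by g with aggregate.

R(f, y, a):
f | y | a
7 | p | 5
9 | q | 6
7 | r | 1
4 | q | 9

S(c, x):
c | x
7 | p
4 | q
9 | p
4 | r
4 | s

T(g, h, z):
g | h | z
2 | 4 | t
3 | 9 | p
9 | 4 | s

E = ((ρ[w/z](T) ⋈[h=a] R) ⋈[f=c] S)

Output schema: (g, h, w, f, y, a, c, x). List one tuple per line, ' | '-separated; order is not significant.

Per-node cardinality:
  T → 3
  ρ[w/z](T) → 3
  R → 4
  (ρ[w/z](T) ⋈[h=a] R) → 1
  S → 5
  ((ρ[w/z](T) ⋈[h=a] R) ⋈[f=c] S) → 3

== RESULT ==
g | h | w | f | y | a | c | x
3 | 9 | p | 4 | q | 9 | 4 | q
3 | 9 | p | 4 | q | 9 | 4 | r
3 | 9 | p | 4 | q | 9 | 4 | s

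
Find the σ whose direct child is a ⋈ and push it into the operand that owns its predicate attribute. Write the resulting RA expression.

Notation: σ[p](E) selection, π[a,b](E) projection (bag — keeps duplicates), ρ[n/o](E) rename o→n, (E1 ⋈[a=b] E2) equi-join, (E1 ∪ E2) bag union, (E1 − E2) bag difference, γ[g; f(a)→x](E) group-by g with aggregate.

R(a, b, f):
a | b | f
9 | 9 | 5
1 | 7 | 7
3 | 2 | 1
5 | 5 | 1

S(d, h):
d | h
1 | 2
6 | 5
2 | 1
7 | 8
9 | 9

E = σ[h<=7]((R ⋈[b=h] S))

σ filters on h, owned by the right side.
E' = (R ⋈[b=h] σ[h<=7](S))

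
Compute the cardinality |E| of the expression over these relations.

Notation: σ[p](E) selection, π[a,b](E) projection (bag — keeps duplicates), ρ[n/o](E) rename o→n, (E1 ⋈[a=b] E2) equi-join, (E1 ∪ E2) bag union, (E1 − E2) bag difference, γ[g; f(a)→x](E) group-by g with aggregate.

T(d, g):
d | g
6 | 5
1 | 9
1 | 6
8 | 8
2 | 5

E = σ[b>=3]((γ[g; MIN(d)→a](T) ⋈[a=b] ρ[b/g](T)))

Per-node cardinality:
  T → 5
  γ[g; MIN(d)→a](T) → 4
  T → 5
  ρ[b/g](T) → 5
  (γ[g; MIN(d)→a](T) ⋈[a=b] ρ[b/g](T)) → 1
  σ[b>=3]((γ[g; MIN(d)→a](T) ⋈[a=b] ρ[b/g](T))) → 1

|E| = 1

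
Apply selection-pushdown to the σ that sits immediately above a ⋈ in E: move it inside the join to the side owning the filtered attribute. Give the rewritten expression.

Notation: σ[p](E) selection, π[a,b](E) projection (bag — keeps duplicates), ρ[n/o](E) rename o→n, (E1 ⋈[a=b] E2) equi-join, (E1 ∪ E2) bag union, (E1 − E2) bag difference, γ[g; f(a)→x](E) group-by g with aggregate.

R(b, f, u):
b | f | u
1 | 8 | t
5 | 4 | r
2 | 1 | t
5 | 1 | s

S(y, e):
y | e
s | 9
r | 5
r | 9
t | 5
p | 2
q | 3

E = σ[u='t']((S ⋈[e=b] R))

σ filters on u, owned by the right side.
E' = (S ⋈[e=b] σ[u='t'](R))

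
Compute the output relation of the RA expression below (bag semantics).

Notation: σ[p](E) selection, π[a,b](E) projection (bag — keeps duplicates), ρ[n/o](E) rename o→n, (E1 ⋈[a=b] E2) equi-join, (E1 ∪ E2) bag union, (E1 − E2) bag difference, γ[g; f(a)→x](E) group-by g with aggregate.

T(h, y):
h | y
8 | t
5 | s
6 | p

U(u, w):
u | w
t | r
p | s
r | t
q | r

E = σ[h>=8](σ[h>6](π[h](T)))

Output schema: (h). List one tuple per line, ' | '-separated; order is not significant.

Subexpression sizes:
  T → 3
  π[h](T) → 3
  σ[h>6](π[h](T)) → 1
  σ[h>=8](σ[h>6](π[h](T))) → 1

== RESULT ==
h
8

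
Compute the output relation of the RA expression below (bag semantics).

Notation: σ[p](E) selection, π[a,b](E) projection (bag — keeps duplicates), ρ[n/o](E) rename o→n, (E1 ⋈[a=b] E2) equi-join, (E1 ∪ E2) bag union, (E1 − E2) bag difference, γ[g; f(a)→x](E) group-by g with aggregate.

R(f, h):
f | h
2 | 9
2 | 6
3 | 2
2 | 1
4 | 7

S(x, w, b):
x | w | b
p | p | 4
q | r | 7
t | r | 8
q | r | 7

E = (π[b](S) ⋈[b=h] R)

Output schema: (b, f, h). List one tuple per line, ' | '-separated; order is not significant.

Per-node cardinality:
  S → 4
  π[b](S) → 4
  R → 5
  (π[b](S) ⋈[b=h] R) → 2

== RESULT ==
b | f | h
7 | 4 | 7
7 | 4 | 7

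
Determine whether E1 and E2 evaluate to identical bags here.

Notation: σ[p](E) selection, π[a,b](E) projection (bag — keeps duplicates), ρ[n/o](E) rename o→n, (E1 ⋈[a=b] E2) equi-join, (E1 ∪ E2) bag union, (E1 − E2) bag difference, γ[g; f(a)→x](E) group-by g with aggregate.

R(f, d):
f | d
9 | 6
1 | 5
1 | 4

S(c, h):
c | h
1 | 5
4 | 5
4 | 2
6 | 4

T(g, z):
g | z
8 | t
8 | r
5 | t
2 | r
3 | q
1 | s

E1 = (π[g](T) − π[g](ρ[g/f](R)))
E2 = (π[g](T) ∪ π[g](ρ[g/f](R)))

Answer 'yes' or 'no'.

E1 per-node cardinality:
  T → 6
  π[g](T) → 6
  R → 3
  ρ[g/f](R) → 3
  π[g](ρ[g/f](R)) → 3
  (π[g](T) − π[g](ρ[g/f](R))) → 5
E2 per-node cardinality:
  T → 6
  π[g](T) → 6
  R → 3
  ρ[g/f](R) → 3
  π[g](ρ[g/f](R)) → 3
  (π[g](T) ∪ π[g](ρ[g/f](R))) → 9

E1 result:
g
2
3
5
8
8
E2 result:
g
1
1
1
2
3
5
8
8
9
Witness: (1,) appears 0× in E1 but 3× in E2.

no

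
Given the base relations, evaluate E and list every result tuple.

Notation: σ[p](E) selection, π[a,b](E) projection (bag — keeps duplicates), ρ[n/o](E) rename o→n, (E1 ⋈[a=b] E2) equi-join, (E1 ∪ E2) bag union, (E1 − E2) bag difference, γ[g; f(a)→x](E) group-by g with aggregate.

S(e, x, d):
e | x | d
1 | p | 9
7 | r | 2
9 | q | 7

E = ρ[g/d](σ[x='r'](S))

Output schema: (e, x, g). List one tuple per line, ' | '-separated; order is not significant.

Stepwise |·|:
  S → 3
  σ[x='r'](S) → 1
  ρ[g/d](σ[x='r'](S)) → 1

== RESULT ==
e | x | g
7 | r | 2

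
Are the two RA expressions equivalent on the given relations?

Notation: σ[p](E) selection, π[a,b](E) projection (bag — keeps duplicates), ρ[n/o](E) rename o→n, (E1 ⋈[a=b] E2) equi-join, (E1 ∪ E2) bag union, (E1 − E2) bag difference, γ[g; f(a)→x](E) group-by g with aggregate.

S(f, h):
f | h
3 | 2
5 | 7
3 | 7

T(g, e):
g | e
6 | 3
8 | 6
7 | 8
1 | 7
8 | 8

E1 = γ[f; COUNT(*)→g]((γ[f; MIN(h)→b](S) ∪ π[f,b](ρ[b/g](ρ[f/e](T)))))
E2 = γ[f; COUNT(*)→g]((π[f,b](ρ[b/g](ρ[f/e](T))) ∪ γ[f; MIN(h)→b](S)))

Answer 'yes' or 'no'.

E1 stepwise |·|:
  S → 3
  γ[f; MIN(h)→b](S) → 2
  T → 5
  ρ[f/e](T) → 5
  ρ[b/g](ρ[f/e](T)) → 5
  π[f,b](ρ[b/g](ρ[f/e](T))) → 5
  (γ[f; MIN(h)→b](S) ∪ π[f,b](ρ[b/g](ρ[f/e](T)))) → 7
  γ[f; COUNT(*)→g]((γ[f; MIN(h)→b](S) ∪ π[f,b](ρ[b/g](ρ[f/e](T))))) → 5
E2 stepwise |·|:
  T → 5
  ρ[f/e](T) → 5
  ρ[b/g](ρ[f/e](T)) → 5
  π[f,b](ρ[b/g](ρ[f/e](T))) → 5
  S → 3
  γ[f; MIN(h)→b](S) → 2
  (π[f,b](ρ[b/g](ρ[f/e](T))) ∪ γ[f; MIN(h)→b](S)) → 7
  γ[f; COUNT(*)→g]((π[f,b](ρ[b/g](ρ[f/e](T))) ∪ γ[f; MIN(h)→b](S))) → 5

E1 and E2 produce the same multiset:
f | g
3 | 2
5 | 1
6 | 1
7 | 1
8 | 2

yes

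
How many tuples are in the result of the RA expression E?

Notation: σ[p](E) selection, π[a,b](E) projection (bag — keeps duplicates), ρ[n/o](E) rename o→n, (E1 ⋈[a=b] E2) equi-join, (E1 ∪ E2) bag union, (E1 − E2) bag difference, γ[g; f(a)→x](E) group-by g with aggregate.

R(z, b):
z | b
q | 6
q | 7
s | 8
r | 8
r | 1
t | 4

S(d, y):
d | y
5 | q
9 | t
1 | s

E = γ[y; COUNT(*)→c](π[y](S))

Stepwise |·|:
  S → 3
  π[y](S) → 3
  γ[y; COUNT(*)→c](π[y](S)) → 3

|E| = 3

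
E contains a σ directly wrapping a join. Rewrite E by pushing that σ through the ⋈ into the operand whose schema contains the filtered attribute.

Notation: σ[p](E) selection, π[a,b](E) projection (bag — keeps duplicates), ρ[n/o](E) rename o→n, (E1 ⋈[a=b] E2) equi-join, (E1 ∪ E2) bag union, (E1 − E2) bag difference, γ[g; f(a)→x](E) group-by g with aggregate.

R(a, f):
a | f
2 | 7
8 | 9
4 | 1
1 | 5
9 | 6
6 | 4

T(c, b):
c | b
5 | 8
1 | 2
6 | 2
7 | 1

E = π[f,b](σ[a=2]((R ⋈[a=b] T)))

σ filters on a, owned by the left side.
E' = π[f,b]((σ[a=2](R) ⋈[a=b] T))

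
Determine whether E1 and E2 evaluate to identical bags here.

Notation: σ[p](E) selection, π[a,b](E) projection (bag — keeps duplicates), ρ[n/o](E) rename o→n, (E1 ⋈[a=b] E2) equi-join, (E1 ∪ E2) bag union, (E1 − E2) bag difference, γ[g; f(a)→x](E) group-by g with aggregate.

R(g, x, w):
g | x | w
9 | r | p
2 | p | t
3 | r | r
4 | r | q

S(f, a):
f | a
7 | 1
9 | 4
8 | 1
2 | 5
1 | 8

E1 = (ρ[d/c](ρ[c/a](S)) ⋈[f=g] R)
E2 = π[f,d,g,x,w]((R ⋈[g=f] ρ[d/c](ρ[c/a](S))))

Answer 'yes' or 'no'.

E1 stepwise |·|:
  S → 5
  ρ[c/a](S) → 5
  ρ[d/c](ρ[c/a](S)) → 5
  R → 4
  (ρ[d/c](ρ[c/a](S)) ⋈[f=g] R) → 2
E2 stepwise |·|:
  R → 4
  S → 5
  ρ[c/a](S) → 5
  ρ[d/c](ρ[c/a](S)) → 5
  (R ⋈[g=f] ρ[d/c](ρ[c/a](S))) → 2
  π[f,d,g,x,w]((R ⋈[g=f] ρ[d/c](ρ[c/a](S)))) → 2

E1 and E2 produce the same multiset:
f | d | g | x | w
2 | 5 | 2 | p | t
9 | 4 | 9 | r | p

yes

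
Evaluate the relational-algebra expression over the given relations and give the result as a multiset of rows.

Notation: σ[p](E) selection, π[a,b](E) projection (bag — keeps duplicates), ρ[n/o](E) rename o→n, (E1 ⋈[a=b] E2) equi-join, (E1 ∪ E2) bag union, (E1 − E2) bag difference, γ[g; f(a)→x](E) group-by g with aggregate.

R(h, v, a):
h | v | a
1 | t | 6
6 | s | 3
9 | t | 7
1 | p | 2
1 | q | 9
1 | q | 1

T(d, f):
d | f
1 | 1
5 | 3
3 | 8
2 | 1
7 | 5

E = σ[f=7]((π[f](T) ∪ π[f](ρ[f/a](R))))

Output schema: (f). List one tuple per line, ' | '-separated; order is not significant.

Per-node cardinality:
  T → 5
  π[f](T) → 5
  R → 6
  ρ[f/a](R) → 6
  π[f](ρ[f/a](R)) → 6
  (π[f](T) ∪ π[f](ρ[f/a](R))) → 11
  σ[f=7]((π[f](T) ∪ π[f](ρ[f/a](R)))) → 1

== RESULT ==
f
7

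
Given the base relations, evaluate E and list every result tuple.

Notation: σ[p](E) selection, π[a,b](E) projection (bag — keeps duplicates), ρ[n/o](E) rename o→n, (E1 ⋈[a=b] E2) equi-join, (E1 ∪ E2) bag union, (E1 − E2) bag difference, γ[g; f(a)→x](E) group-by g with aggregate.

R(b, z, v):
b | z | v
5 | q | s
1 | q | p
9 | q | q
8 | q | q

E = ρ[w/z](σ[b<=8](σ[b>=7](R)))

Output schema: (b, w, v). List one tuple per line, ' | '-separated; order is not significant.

Stepwise |·|:
  R → 4
  σ[b>=7](R) → 2
  σ[b<=8](σ[b>=7](R)) → 1
  ρ[w/z](σ[b<=8](σ[b>=7](R))) → 1

== RESULT ==
b | w | v
8 | q | q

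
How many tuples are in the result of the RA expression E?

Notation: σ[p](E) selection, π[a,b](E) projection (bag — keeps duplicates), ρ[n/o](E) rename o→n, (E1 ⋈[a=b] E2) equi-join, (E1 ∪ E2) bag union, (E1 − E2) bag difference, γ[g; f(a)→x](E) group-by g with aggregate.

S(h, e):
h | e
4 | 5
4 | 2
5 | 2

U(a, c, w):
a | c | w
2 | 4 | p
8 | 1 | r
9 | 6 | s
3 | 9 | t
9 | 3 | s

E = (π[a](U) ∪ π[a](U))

Stepwise |·|:
  U → 5
  π[a](U) → 5
  U → 5
  π[a](U) → 5
  (π[a](U) ∪ π[a](U)) → 10

|E| = 10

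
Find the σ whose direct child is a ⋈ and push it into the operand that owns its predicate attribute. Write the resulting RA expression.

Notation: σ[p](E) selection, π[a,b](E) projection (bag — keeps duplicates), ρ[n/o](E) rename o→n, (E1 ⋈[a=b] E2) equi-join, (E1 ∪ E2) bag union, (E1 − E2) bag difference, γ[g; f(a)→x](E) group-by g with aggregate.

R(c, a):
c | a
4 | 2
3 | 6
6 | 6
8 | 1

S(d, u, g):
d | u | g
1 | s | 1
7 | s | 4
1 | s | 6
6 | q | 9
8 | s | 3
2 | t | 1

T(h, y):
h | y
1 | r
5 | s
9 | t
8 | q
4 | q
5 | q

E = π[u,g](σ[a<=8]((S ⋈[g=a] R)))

σ filters on a, owned by the right side.
E' = π[u,g]((S ⋈[g=a] σ[a<=8](R)))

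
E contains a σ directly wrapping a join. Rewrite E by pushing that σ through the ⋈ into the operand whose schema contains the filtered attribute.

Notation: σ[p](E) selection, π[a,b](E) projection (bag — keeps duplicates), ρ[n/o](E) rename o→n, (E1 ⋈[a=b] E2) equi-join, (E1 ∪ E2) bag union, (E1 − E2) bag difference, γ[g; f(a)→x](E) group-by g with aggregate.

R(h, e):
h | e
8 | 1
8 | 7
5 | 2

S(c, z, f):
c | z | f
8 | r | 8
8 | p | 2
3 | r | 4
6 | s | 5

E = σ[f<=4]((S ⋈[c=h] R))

σ filters on f, owned by the left side.
E' = (σ[f<=4](S) ⋈[c=h] R)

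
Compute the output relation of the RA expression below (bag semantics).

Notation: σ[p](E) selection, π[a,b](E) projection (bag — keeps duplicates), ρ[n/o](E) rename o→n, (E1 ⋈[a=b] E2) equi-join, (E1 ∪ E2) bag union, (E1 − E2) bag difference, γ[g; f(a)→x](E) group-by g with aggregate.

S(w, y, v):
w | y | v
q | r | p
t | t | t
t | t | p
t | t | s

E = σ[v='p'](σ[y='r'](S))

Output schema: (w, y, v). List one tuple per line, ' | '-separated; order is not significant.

Per-node cardinality:
  S → 4
  σ[y='r'](S) → 1
  σ[v='p'](σ[y='r'](S)) → 1

== RESULT ==
w | y | v
q | r | p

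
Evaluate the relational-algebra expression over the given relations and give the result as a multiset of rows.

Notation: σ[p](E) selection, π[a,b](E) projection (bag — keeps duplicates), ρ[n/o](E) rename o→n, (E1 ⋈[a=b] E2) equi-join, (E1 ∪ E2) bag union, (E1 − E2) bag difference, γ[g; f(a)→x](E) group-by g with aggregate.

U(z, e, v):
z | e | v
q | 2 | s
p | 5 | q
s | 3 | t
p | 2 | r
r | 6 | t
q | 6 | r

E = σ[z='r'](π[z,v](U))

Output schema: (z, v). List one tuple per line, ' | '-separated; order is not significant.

Row counts bottom-up:
  U → 6
  π[z,v](U) → 6
  σ[z='r'](π[z,v](U)) → 1

== RESULT ==
z | v
r | t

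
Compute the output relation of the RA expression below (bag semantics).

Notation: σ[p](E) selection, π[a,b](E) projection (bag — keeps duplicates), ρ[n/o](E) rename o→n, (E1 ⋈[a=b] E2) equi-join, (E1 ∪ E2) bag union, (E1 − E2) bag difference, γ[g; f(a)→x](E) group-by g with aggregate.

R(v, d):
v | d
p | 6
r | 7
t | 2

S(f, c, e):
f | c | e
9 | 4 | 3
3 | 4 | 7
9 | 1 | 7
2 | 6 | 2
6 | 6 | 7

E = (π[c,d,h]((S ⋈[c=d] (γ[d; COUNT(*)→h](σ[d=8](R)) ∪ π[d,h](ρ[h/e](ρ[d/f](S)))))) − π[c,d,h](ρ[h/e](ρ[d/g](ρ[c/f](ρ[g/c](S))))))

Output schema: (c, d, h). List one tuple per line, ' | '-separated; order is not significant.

Subexpression sizes:
  S → 5
  R → 3
  σ[d=8](R) → 0
  γ[d; COUNT(*)→h](σ[d=8](R)) → 0
  S → 5
  ρ[d/f](S) → 5
  ρ[h/e](ρ[d/f](S)) → 5
  π[d,h](ρ[h/e](ρ[d/f](S))) → 5
  (γ[d; COUNT(*)→h](σ[d=8](R)) ∪ π[d,h](ρ[h/e](ρ[d/f](S)))) → 5
  (S ⋈[c=d] (γ[d; COUNT(*)→h](σ[d=8](R)) ∪ π[d,h](ρ[h/e](ρ[d/f](S))))) → 2
  π[c,d,h]((S ⋈[c=d] (γ[d; COUNT(*)→h](σ[d=8](R)) ∪ π[d,h](ρ[h/e](ρ[d/f](S)))))) → 2
  S → 5
  ρ[g/c](S) → 5
  ρ[c/f](ρ[g/c](S)) → 5
  ρ[d/g](ρ[c/f](ρ[g/c](S))) → 5
  ρ[h/e](ρ[d/g](ρ[c/f](ρ[g/c](S)))) → 5
  π[c,d,h](ρ[h/e](ρ[d/g](ρ[c/f](ρ[g/c](S))))) → 5
  (π[c,d,h]((S ⋈[c=d] (γ[d; COUNT(*)→h](σ[d=8](R)) ∪ π[d,h](ρ[h/e](ρ[d/f](S)))))) − π[c,d,h](ρ[h/e](ρ[d/g](ρ[c/f](ρ[g/c](S)))))) → 1

== RESULT ==
c | d | h
6 | 6 | 7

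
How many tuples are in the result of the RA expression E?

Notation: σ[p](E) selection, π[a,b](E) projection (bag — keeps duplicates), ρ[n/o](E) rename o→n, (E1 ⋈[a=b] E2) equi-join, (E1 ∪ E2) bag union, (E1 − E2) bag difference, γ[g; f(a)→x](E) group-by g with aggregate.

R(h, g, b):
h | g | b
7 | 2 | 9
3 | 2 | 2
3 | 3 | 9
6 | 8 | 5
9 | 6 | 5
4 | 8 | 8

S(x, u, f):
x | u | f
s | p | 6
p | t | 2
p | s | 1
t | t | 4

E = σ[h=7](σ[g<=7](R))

Per-node cardinality:
  R → 6
  σ[g<=7](R) → 4
  σ[h=7](σ[g<=7](R)) → 1

|E| = 1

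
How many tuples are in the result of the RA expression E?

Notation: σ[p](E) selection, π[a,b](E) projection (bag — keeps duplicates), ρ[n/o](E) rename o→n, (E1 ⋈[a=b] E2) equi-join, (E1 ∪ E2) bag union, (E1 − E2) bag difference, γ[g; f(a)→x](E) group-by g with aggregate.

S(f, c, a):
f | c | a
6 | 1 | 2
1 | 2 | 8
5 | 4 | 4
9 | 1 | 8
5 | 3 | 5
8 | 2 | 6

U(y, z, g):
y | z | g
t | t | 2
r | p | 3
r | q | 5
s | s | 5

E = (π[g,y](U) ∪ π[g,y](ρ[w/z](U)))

Row counts bottom-up:
  U → 4
  π[g,y](U) → 4
  U → 4
  ρ[w/z](U) → 4
  π[g,y](ρ[w/z](U)) → 4
  (π[g,y](U) ∪ π[g,y](ρ[w/z](U))) → 8

|E| = 8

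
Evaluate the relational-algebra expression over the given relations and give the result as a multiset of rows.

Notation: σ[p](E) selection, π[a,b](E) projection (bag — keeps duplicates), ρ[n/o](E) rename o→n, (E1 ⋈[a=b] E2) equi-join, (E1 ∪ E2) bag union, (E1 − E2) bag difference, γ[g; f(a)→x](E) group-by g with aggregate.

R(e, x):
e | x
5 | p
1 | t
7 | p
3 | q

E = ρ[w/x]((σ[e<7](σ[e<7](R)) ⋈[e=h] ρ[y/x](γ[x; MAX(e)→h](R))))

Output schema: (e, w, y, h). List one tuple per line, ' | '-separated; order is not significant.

Per-node cardinality:
  R → 4
  σ[e<7](R) → 3
  σ[e<7](σ[e<7](R)) → 3
  R → 4
  γ[x; MAX(e)→h](R) → 3
  ρ[y/x](γ[x; MAX(e)→h](R)) → 3
  (σ[e<7](σ[e<7](R)) ⋈[e=h] ρ[y/x](γ[x; MAX(e)→h](R))) → 2
  ρ[w/x]((σ[e<7](σ[e<7](R)) ⋈[e=h] ρ[y/x](γ[x; MAX(e)→h](R)))) → 2

== RESULT ==
e | w | y | h
1 | t | t | 1
3 | q | q | 3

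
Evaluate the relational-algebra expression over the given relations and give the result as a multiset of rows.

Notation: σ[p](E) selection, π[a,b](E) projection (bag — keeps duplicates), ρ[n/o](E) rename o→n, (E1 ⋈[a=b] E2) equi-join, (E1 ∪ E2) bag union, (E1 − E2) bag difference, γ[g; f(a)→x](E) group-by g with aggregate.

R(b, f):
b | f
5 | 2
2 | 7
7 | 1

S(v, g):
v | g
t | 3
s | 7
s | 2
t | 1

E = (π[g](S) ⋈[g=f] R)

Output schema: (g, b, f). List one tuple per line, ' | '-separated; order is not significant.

Stepwise |·|:
  S → 4
  π[g](S) → 4
  R → 3
  (π[g](S) ⋈[g=f] R) → 3

== RESULT ==
g | b | f
1 | 7 | 1
2 | 5 | 2
7 | 2 | 7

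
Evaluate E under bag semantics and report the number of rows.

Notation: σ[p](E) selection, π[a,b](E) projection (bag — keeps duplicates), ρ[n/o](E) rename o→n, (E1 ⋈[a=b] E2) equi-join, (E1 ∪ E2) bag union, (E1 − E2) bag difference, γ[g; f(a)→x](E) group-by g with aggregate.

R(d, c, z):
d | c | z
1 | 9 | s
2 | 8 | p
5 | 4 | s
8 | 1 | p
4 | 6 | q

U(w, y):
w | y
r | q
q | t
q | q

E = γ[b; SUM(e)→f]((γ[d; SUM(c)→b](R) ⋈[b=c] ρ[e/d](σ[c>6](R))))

Stepwise |·|:
  R → 5
  γ[d; SUM(c)→b](R) → 5
  R → 5
  σ[c>6](R) → 2
  ρ[e/d](σ[c>6](R)) → 2
  (γ[d; SUM(c)→b](R) ⋈[b=c] ρ[e/d](σ[c>6](R))) → 2
  γ[b; SUM(e)→f]((γ[d; SUM(c)→b](R) ⋈[b=c] ρ[e/d](σ[c>6](R)))) → 2

|E| = 2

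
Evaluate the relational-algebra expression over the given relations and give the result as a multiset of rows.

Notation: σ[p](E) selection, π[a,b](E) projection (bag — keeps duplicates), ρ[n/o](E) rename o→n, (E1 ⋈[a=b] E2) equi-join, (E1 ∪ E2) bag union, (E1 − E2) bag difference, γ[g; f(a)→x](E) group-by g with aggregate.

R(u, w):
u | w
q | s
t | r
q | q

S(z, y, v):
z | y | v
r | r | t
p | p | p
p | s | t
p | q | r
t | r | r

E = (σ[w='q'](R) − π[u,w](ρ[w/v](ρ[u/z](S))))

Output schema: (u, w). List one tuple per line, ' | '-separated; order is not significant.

Row counts bottom-up:
  R → 3
  σ[w='q'](R) → 1
  S → 5
  ρ[u/z](S) → 5
  ρ[w/v](ρ[u/z](S)) → 5
  π[u,w](ρ[w/v](ρ[u/z](S))) → 5
  (σ[w='q'](R) − π[u,w](ρ[w/v](ρ[u/z](S)))) → 1

== RESULT ==
u | w
q | q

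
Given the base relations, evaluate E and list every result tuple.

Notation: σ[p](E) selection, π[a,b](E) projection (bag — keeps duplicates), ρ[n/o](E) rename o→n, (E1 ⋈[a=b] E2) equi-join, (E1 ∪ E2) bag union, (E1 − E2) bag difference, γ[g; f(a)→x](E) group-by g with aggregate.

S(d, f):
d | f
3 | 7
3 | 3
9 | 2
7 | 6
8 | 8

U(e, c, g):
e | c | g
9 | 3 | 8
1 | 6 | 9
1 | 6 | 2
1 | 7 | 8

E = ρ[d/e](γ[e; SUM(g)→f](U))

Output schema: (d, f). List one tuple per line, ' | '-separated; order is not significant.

Subexpression sizes:
  U → 4
  γ[e; SUM(g)→f](U) → 2
  ρ[d/e](γ[e; SUM(g)→f](U)) → 2

== RESULT ==
d | f
1 | 19
9 | 8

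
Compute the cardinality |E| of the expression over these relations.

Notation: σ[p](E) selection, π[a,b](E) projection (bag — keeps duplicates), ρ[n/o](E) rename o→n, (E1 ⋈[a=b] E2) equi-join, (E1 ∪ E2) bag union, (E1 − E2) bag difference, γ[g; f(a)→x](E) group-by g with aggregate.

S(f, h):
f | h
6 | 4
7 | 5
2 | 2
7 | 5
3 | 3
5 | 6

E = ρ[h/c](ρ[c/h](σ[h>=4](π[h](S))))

Row counts bottom-up:
  S → 6
  π[h](S) → 6
  σ[h>=4](π[h](S)) → 4
  ρ[c/h](σ[h>=4](π[h](S))) → 4
  ρ[h/c](ρ[c/h](σ[h>=4](π[h](S)))) → 4

|E| = 4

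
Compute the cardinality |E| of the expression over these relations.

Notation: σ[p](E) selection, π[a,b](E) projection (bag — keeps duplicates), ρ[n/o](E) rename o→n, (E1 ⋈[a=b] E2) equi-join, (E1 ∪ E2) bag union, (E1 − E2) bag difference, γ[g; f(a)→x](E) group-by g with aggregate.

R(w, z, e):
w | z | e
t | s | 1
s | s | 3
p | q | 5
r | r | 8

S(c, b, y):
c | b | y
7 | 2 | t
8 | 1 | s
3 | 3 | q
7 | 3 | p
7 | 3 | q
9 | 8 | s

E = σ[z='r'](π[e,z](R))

Stepwise |·|:
  R → 4
  π[e,z](R) → 4
  σ[z='r'](π[e,z](R)) → 1

|E| = 1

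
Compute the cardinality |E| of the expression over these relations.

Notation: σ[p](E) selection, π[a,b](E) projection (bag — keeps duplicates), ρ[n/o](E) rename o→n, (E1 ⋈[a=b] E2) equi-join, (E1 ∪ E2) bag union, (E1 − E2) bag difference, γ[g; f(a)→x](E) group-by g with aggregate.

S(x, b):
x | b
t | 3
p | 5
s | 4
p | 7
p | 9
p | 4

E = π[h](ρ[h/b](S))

Per-node cardinality:
  S → 6
  ρ[h/b](S) → 6
  π[h](ρ[h/b](S)) → 6

|E| = 6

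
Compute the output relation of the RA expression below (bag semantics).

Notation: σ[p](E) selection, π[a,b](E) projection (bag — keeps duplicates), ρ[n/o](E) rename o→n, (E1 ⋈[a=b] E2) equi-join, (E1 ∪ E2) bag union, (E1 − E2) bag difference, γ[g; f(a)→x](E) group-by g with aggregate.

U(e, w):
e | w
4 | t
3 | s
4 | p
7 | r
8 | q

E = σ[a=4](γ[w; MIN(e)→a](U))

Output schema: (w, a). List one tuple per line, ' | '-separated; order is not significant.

Row counts bottom-up:
  U → 5
  γ[w; MIN(e)→a](U) → 5
  σ[a=4](γ[w; MIN(e)→a](U)) → 2

== RESULT ==
w | a
p | 4
t | 4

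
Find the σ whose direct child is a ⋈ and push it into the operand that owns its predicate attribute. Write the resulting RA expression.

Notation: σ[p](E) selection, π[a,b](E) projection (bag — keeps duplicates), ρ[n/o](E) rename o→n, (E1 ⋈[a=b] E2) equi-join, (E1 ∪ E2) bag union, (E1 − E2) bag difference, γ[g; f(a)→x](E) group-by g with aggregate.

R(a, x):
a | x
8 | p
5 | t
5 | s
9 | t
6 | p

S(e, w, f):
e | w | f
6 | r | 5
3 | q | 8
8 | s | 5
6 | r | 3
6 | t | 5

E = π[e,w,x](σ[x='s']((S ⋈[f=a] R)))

σ filters on x, owned by the right side.
E' = π[e,w,x]((S ⋈[f=a] σ[x='s'](R)))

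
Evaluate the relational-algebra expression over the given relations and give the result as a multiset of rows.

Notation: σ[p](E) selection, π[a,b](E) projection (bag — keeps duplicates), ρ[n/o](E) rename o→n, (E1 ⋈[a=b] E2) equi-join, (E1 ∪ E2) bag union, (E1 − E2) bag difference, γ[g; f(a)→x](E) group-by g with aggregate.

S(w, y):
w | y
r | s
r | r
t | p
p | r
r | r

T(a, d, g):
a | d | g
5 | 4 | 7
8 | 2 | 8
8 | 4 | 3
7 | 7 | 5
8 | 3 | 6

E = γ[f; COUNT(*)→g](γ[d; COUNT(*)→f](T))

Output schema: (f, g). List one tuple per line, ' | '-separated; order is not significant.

Stepwise |·|:
  T → 5
  γ[d; COUNT(*)→f](T) → 4
  γ[f; COUNT(*)→g](γ[d; COUNT(*)→f](T)) → 2

== RESULT ==
f | g
1 | 3
2 | 1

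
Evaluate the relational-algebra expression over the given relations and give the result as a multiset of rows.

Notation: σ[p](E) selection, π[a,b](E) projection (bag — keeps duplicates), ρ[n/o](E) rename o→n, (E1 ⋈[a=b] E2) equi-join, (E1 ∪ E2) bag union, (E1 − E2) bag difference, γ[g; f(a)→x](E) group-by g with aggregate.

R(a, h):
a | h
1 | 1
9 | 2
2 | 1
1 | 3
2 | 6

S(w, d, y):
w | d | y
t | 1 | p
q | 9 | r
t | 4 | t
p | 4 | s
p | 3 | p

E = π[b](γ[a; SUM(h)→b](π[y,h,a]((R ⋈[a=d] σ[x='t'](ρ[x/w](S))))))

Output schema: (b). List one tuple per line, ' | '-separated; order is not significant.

Row counts bottom-up:
  R → 5
  S → 5
  ρ[x/w](S) → 5
  σ[x='t'](ρ[x/w](S)) → 2
  (R ⋈[a=d] σ[x='t'](ρ[x/w](S))) → 2
  π[y,h,a]((R ⋈[a=d] σ[x='t'](ρ[x/w](S)))) → 2
  γ[a; SUM(h)→b](π[y,h,a]((R ⋈[a=d] σ[x='t'](ρ[x/w](S))))) → 1
  π[b](γ[a; SUM(h)→b](π[y,h,a]((R ⋈[a=d] σ[x='t'](ρ[x/w](S)))))) → 1

== RESULT ==
b
4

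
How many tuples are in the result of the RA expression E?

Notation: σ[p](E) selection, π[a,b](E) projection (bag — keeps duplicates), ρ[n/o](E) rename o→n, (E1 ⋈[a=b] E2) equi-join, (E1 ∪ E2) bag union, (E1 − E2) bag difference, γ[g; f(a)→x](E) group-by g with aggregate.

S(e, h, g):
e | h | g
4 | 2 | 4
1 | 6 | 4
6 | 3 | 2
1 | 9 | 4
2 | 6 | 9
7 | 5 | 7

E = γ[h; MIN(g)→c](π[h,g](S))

Row counts bottom-up:
  S → 6
  π[h,g](S) → 6
  γ[h; MIN(g)→c](π[h,g](S)) → 5

|E| = 5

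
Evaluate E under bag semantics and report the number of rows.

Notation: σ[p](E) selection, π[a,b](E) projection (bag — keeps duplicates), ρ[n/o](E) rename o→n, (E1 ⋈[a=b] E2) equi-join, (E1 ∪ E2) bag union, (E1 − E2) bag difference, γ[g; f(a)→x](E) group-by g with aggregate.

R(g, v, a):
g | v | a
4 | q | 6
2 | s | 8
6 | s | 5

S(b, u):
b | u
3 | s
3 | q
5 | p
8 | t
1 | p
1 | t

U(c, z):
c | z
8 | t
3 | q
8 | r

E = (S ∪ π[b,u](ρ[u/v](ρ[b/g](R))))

Per-node cardinality:
  S → 6
  R → 3
  ρ[b/g](R) → 3
  ρ[u/v](ρ[b/g](R)) → 3
  π[b,u](ρ[u/v](ρ[b/g](R))) → 3
  (S ∪ π[b,u](ρ[u/v](ρ[b/g](R)))) → 9

|E| = 9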